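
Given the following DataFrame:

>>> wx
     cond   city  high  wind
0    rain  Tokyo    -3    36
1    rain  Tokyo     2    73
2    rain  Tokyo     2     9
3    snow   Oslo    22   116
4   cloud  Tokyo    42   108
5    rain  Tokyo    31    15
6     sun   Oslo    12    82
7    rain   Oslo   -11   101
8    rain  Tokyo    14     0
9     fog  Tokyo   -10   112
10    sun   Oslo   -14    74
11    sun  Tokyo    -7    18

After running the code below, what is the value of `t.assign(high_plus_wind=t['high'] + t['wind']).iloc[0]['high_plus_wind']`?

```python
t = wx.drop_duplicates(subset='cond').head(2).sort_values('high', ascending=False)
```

138

drop duplicate cond (keep=first):
    cond   city  high  wind
0   rain  Tokyo    -3    36
3   snow   Oslo    22   116
4  cloud  Tokyo    42   108
6    sun   Oslo    12    82
9    fog  Tokyo   -10   112
take first 2 rows:
   cond   city  high  wind
0  rain  Tokyo    -3    36
3  snow   Oslo    22   116
sort by high descending:
   cond   city  high  wind
3  snow   Oslo    22   116
0  rain  Tokyo    -3    36
add column high_plus_wind = t['high'] + t['wind']:
   cond   city  high  wind  high_plus_wind
3  snow   Oslo    22   116             138
0  rain  Tokyo    -3    36              33
The value at position 0, column 'high_plus_wind' is 138.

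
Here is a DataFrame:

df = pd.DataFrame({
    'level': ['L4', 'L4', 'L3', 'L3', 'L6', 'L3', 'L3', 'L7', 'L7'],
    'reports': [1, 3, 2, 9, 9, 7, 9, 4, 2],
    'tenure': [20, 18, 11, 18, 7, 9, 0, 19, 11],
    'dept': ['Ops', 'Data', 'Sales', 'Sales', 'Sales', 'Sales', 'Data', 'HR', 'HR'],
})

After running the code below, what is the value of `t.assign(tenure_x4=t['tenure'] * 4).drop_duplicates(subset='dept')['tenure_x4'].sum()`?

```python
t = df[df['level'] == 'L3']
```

44

filter rows where level == 'L3':
  level  reports  tenure   dept
2    L3        2      11  Sales
3    L3        9      18  Sales
5    L3        7       9  Sales
6    L3        9       0   Data
add column tenure_x4 = t['tenure'] * 4:
  level  reports  tenure   dept  tenure_x4
2    L3        2      11  Sales         44
3    L3        9      18  Sales         72
5    L3        7       9  Sales         36
6    L3        9       0   Data          0
drop duplicate dept (keep=first):
  level  reports  tenure   dept  tenure_x4
2    L3        2      11  Sales         44
6    L3        9       0   Data          0
sum of column 'tenure_x4' → 44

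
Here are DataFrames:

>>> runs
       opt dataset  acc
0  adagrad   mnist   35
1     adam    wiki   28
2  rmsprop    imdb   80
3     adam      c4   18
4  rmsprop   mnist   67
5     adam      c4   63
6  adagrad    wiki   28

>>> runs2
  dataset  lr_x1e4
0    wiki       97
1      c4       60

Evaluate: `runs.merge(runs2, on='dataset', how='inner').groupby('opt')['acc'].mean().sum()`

64.3333333333

merge on 'dataset' (how='inner') → 4 rows:
       opt dataset  acc  lr_x1e4
0     adam    wiki   28       97
1     adam      c4   18       60
2     adam      c4   63       60
3  adagrad    wiki   28       97
group by opt, mean of acc:
opt
adagrad    28.000000
adam       36.333333
Name: acc, dtype: float64
So sum() = 64.3333333333.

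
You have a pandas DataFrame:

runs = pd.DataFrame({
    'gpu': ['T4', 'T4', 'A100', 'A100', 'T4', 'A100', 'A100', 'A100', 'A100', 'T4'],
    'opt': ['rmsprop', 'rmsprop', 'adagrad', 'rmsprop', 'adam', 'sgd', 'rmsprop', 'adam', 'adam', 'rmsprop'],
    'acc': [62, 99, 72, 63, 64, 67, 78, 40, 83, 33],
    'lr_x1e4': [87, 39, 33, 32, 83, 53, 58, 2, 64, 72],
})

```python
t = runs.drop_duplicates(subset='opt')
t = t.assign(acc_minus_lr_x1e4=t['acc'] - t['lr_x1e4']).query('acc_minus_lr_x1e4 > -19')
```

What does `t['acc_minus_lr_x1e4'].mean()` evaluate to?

26.5

drop duplicate opt (keep=first):
    gpu      opt  acc  lr_x1e4
0    T4  rmsprop   62       87
2  A100  adagrad   72       33
4    T4     adam   64       83
5  A100      sgd   67       53
add column acc_minus_lr_x1e4 = t['acc'] - t['lr_x1e4']:
    gpu      opt  acc  lr_x1e4  acc_minus_lr_x1e4
0    T4  rmsprop   62       87                -25
2  A100  adagrad   72       33                 39
4    T4     adam   64       83                -19
5  A100      sgd   67       53                 14
filter rows where acc_minus_lr_x1e4 > -19:
    gpu      opt  acc  lr_x1e4  acc_minus_lr_x1e4
2  A100  adagrad   72       33                 39
5  A100      sgd   67       53                 14
Reading off the mean of column 'acc_minus_lr_x1e4', we get 26.5.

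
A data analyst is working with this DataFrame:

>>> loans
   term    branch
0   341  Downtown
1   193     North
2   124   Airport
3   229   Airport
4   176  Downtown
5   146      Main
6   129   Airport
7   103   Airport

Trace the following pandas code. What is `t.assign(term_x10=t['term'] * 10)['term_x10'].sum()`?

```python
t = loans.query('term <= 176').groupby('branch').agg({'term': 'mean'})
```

filter rows where term <= 176:
   term    branch
2   124   Airport
4   176  Downtown
5   146      Main
6   129   Airport
7   103   Airport
group by branch, mean of term:
                term
branch              
Airport   118.666667
Downtown  176.000000
Main      146.000000
add column term_x10 = t['term'] * 10:
                term     term_x10
branch                           
Airport   118.666667  1186.666667
Downtown  176.000000  1760.000000
Main      146.000000  1460.000000

4406.66666667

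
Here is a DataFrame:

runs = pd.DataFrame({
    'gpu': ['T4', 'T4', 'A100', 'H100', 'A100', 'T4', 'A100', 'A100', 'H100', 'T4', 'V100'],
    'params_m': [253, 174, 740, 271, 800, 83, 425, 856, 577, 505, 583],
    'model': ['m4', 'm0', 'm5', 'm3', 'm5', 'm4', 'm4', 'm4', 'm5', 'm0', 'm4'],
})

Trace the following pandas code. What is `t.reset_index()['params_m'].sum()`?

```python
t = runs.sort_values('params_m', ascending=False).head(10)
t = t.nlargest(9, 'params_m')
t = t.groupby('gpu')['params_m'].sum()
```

sort by params_m descending:
     gpu  params_m model
7   A100       856    m4
4   A100       800    m5
2   A100       740    m5
10  V100       583    m4
8   H100       577    m5
9     T4       505    m0
6   A100       425    m4
3   H100       271    m3
0     T4       253    m4
1     T4       174    m0
5     T4        83    m4
take first 10 rows:
     gpu  params_m model
7   A100       856    m4
4   A100       800    m5
2   A100       740    m5
10  V100       583    m4
8   H100       577    m5
9     T4       505    m0
6   A100       425    m4
3   H100       271    m3
0     T4       253    m4
1     T4       174    m0
take 9 rows with largest params_m:
     gpu  params_m model
7   A100       856    m4
4   A100       800    m5
2   A100       740    m5
10  V100       583    m4
8   H100       577    m5
9     T4       505    m0
6   A100       425    m4
3   H100       271    m3
0     T4       253    m4
group by gpu, sum of params_m:
gpu
A100    2821
H100     848
T4       758
V100     583
Name: params_m, dtype: int64
reset_index():
    gpu  params_m
0  A100      2821
1  H100       848
2    T4       758
3  V100       583
sum of column 'params_m' → 5010

5010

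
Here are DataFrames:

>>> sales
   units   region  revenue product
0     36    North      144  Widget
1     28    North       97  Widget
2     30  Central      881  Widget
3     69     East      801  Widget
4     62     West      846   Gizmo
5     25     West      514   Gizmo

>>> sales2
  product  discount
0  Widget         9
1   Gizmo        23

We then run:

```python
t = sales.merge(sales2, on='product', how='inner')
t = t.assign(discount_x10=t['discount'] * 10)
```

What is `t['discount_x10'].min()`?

merge on 'product' (how='inner') → 6 rows:
   units   region  revenue product  discount
0     36    North      144  Widget         9
1     28    North       97  Widget         9
2     30  Central      881  Widget         9
3     69     East      801  Widget         9
4     62     West      846   Gizmo        23
5     25     West      514   Gizmo        23
add column discount_x10 = t['discount'] * 10:
   units   region  revenue product  discount  discount_x10
0     36    North      144  Widget         9            90
1     28    North       97  Widget         9            90
2     30  Central      881  Widget         9            90
3     69     East      801  Widget         9            90
4     62     West      846   Gizmo        23           230
5     25     West      514   Gizmo        23           230
Reading off the min of column 'discount_x10', we get 90.

90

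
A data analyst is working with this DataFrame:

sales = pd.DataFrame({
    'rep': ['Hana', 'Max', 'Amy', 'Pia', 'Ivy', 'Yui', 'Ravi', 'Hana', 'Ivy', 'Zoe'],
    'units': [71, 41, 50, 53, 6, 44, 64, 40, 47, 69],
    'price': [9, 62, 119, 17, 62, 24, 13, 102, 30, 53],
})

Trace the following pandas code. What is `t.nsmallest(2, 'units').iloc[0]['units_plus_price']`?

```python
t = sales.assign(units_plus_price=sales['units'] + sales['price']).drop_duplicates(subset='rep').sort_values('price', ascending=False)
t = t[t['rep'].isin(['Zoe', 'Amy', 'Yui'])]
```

68

add column units_plus_price = sales['units'] + sales['price']:
    rep  units  price  units_plus_price
0  Hana     71      9                80
1   Max     41     62               103
2   Amy     50    119               169
3   Pia     53     17                70
4   Ivy      6     62                68
5   Yui     44     24                68
6  Ravi     64     13                77
7  Hana     40    102               142
8   Ivy     47     30                77
9   Zoe     69     53               122
drop duplicate rep (keep=first):
    rep  units  price  units_plus_price
0  Hana     71      9                80
1   Max     41     62               103
2   Amy     50    119               169
3   Pia     53     17                70
4   Ivy      6     62                68
5   Yui     44     24                68
6  Ravi     64     13                77
9   Zoe     69     53               122
sort by price descending:
    rep  units  price  units_plus_price
2   Amy     50    119               169
1   Max     41     62               103
4   Ivy      6     62                68
9   Zoe     69     53               122
5   Yui     44     24                68
3   Pia     53     17                70
6  Ravi     64     13                77
0  Hana     71      9                80
filter rows where rep in ['Zoe', 'Amy', 'Yui']:
   rep  units  price  units_plus_price
2  Amy     50    119               169
9  Zoe     69     53               122
5  Yui     44     24                68
take 2 rows with smallest units:
   rep  units  price  units_plus_price
5  Yui     44     24                68
2  Amy     50    119               169
value at position 0, column 'units_plus_price' → 68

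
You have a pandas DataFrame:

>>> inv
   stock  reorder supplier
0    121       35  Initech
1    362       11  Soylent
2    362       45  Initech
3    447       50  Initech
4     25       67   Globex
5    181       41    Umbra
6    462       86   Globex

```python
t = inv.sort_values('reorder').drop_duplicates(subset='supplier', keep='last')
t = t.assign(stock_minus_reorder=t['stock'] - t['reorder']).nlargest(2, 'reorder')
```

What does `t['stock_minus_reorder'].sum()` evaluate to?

sort by reorder:
   stock  reorder supplier
1    362       11  Soylent
0    121       35  Initech
5    181       41    Umbra
2    362       45  Initech
3    447       50  Initech
4     25       67   Globex
6    462       86   Globex
drop duplicate supplier (keep=last):
   stock  reorder supplier
1    362       11  Soylent
5    181       41    Umbra
3    447       50  Initech
6    462       86   Globex
add column stock_minus_reorder = t['stock'] - t['reorder']:
   stock  reorder supplier  stock_minus_reorder
1    362       11  Soylent                  351
5    181       41    Umbra                  140
3    447       50  Initech                  397
6    462       86   Globex                  376
take 2 rows with largest reorder:
   stock  reorder supplier  stock_minus_reorder
6    462       86   Globex                  376
3    447       50  Initech                  397
Taking the sum of column 'stock_minus_reorder' gives 773.

773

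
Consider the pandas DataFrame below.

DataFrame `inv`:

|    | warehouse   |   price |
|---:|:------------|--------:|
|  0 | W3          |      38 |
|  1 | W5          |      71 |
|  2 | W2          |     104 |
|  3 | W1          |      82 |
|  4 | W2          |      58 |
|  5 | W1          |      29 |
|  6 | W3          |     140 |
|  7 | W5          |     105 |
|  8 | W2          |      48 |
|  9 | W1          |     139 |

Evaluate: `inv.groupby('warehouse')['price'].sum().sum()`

group by warehouse, sum of price:
warehouse
W1    250
W2    210
W3    178
W5    176
Name: price, dtype: int64

814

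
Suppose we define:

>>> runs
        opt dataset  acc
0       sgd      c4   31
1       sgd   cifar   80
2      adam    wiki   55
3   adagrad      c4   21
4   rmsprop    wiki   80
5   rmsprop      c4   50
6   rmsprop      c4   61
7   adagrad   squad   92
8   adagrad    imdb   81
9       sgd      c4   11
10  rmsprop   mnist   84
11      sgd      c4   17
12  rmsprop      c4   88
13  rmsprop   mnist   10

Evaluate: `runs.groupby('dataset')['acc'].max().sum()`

505

group by dataset, max of acc:
dataset
c4       88
cifar    80
imdb     81
mnist    84
squad    92
wiki     80
Name: acc, dtype: int64
sum of the resulting series → 505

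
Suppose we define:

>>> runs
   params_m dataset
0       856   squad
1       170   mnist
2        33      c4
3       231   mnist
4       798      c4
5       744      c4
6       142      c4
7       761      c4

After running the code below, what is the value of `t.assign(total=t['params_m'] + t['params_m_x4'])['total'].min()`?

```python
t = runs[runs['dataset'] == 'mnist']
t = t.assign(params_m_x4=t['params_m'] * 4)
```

filter rows where dataset == 'mnist':
   params_m dataset
1       170   mnist
3       231   mnist
add column params_m_x4 = t['params_m'] * 4:
   params_m dataset  params_m_x4
1       170   mnist          680
3       231   mnist          924
add column total = t['params_m'] + t['params_m_x4']:
   params_m dataset  params_m_x4  total
1       170   mnist          680    850
3       231   mnist          924   1155
The min of column 'total' is 850.

850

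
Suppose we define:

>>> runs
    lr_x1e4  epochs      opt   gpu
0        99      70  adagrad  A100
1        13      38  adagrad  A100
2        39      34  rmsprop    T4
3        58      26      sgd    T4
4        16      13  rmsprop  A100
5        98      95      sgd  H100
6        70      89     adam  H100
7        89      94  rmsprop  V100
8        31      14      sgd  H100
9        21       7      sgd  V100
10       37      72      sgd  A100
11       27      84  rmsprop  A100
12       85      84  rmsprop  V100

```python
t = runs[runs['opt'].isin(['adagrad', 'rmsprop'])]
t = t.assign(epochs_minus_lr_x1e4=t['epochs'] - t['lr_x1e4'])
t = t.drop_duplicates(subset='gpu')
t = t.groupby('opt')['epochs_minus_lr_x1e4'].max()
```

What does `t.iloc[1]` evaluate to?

filter rows where opt in ['adagrad', 'rmsprop']:
    lr_x1e4  epochs      opt   gpu
0        99      70  adagrad  A100
1        13      38  adagrad  A100
2        39      34  rmsprop    T4
4        16      13  rmsprop  A100
7        89      94  rmsprop  V100
11       27      84  rmsprop  A100
12       85      84  rmsprop  V100
add column epochs_minus_lr_x1e4 = t['epochs'] - t['lr_x1e4']:
    lr_x1e4  epochs      opt   gpu  epochs_minus_lr_x1e4
0        99      70  adagrad  A100                   -29
1        13      38  adagrad  A100                    25
2        39      34  rmsprop    T4                    -5
4        16      13  rmsprop  A100                    -3
7        89      94  rmsprop  V100                     5
11       27      84  rmsprop  A100                    57
12       85      84  rmsprop  V100                    -1
drop duplicate gpu (keep=first):
   lr_x1e4  epochs      opt   gpu  epochs_minus_lr_x1e4
0       99      70  adagrad  A100                   -29
2       39      34  rmsprop    T4                    -5
7       89      94  rmsprop  V100                     5
group by opt, max of epochs_minus_lr_x1e4:
opt
adagrad   -29
rmsprop     5
Name: epochs_minus_lr_x1e4, dtype: int64

5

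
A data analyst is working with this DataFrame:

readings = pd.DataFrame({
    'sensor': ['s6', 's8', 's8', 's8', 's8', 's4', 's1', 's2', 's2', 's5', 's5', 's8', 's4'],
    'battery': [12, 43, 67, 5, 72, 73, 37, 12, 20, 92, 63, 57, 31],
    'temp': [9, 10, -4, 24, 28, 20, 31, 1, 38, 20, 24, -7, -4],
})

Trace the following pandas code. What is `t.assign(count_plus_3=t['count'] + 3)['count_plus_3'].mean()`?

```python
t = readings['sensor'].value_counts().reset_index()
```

5.16666666667

value_counts of sensor:
sensor
s8    5
s4    2
s2    2
s5    2
s6    1
s1    1
Name: count, dtype: int64
reset_index():
  sensor  count
0     s8      5
1     s4      2
2     s2      2
3     s5      2
4     s6      1
5     s1      1
add column count_plus_3 = t['count'] + 3:
  sensor  count  count_plus_3
0     s8      5             8
1     s4      2             5
2     s2      2             5
3     s5      2             5
4     s6      1             4
5     s1      1             4
Then the mean of column 'count_plus_3': 5.16666666667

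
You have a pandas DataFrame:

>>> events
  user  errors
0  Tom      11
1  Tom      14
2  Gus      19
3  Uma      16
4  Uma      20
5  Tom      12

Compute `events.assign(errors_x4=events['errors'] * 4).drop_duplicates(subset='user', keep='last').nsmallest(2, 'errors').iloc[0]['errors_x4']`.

48

add column errors_x4 = events['errors'] * 4:
  user  errors  errors_x4
0  Tom      11         44
1  Tom      14         56
2  Gus      19         76
3  Uma      16         64
4  Uma      20         80
5  Tom      12         48
drop duplicate user (keep=last):
  user  errors  errors_x4
2  Gus      19         76
4  Uma      20         80
5  Tom      12         48
take 2 rows with smallest errors:
  user  errors  errors_x4
5  Tom      12         48
2  Gus      19         76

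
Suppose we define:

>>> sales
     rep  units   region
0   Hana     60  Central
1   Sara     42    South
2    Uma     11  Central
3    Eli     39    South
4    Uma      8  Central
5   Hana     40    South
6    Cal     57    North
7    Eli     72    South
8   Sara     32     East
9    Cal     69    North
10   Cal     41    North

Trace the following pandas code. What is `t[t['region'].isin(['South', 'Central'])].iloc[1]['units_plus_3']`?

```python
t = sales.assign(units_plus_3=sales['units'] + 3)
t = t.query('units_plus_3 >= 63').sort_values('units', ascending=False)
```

add column units_plus_3 = sales['units'] + 3:
     rep  units   region  units_plus_3
0   Hana     60  Central            63
1   Sara     42    South            45
2    Uma     11  Central            14
3    Eli     39    South            42
4    Uma      8  Central            11
5   Hana     40    South            43
6    Cal     57    North            60
7    Eli     72    South            75
8   Sara     32     East            35
9    Cal     69    North            72
10   Cal     41    North            44
filter rows where units_plus_3 >= 63:
    rep  units   region  units_plus_3
0  Hana     60  Central            63
7   Eli     72    South            75
9   Cal     69    North            72
sort by units descending:
    rep  units   region  units_plus_3
7   Eli     72    South            75
9   Cal     69    North            72
0  Hana     60  Central            63
filter rows where region in ['South', 'Central']:
    rep  units   region  units_plus_3
7   Eli     72    South            75
0  Hana     60  Central            63
The value at position 1, column 'units_plus_3' is 63.

63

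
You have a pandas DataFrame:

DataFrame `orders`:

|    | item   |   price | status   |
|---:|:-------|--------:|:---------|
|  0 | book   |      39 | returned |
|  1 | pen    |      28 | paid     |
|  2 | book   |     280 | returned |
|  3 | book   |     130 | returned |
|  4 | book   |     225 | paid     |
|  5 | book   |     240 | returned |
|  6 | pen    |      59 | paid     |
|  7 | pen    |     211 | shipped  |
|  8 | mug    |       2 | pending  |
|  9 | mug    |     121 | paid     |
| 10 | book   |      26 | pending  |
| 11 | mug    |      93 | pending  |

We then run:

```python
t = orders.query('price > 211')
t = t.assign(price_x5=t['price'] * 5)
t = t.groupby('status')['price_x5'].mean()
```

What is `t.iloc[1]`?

filter rows where price > 211:
   item  price    status
2  book    280  returned
4  book    225      paid
5  book    240  returned
add column price_x5 = t['price'] * 5:
   item  price    status  price_x5
2  book    280  returned      1400
4  book    225      paid      1125
5  book    240  returned      1200
group by status, mean of price_x5:
status
paid        1125.0
returned    1300.0
Name: price_x5, dtype: float64

1300.0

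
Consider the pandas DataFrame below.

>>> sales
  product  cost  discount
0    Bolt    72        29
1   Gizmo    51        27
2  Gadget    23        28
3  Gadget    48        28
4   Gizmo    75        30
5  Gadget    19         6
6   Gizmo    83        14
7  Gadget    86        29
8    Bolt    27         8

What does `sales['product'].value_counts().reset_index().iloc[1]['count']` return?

value_counts of product:
product
Gadget    4
Gizmo     3
Bolt      2
Name: count, dtype: int64
reset_index():
  product  count
0  Gadget      4
1   Gizmo      3
2    Bolt      2
Finally, value at position 1, column 'count' = 3.

3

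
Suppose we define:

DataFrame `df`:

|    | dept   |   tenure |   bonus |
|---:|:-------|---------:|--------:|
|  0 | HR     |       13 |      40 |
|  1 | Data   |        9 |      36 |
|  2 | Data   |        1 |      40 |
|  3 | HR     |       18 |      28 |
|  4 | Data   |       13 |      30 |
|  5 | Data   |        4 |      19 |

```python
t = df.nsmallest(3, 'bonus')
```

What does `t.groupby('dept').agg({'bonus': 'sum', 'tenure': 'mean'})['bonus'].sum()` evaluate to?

take 3 rows with smallest bonus:
   dept  tenure  bonus
5  Data       4     19
3    HR      18     28
4  Data      13     30
group by dept: sum(bonus), mean(tenure):
      bonus  tenure
dept               
Data     49     8.5
HR       28    18.0
Hence 77.

77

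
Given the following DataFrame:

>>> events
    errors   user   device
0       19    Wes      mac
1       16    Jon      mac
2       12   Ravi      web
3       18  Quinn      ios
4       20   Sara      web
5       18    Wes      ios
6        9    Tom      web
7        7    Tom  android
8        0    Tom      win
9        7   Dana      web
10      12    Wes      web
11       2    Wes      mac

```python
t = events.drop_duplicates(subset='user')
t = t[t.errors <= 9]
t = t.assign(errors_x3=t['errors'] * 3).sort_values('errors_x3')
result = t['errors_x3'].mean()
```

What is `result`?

drop duplicate user (keep=first):
   errors   user device
0      19    Wes    mac
1      16    Jon    mac
2      12   Ravi    web
3      18  Quinn    ios
4      20   Sara    web
6       9    Tom    web
9       7   Dana    web
filter rows where errors <= 9:
   errors  user device
6       9   Tom    web
9       7  Dana    web
add column errors_x3 = t['errors'] * 3:
   errors  user device  errors_x3
6       9   Tom    web         27
9       7  Dana    web         21
sort by errors_x3:
   errors  user device  errors_x3
9       7  Dana    web         21
6       9   Tom    web         27

24.0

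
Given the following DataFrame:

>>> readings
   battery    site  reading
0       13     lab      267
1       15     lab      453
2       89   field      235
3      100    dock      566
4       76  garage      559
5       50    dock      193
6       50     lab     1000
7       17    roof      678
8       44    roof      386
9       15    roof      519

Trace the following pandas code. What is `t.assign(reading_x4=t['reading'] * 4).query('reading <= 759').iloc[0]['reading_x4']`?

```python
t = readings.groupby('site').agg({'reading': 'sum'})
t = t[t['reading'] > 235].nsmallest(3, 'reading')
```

group by site, sum of reading:
        reading
site           
dock        759
field       235
garage      559
lab        1720
roof       1583
filter rows where reading > 235:
        reading
site           
dock        759
garage      559
lab        1720
roof       1583
take 3 rows with smallest reading:
        reading
site           
garage      559
dock        759
roof       1583
add column reading_x4 = t['reading'] * 4:
        reading  reading_x4
site                       
garage      559        2236
dock        759        3036
roof       1583        6332
filter rows where reading <= 759:
        reading  reading_x4
site                       
garage      559        2236
dock        759        3036

2236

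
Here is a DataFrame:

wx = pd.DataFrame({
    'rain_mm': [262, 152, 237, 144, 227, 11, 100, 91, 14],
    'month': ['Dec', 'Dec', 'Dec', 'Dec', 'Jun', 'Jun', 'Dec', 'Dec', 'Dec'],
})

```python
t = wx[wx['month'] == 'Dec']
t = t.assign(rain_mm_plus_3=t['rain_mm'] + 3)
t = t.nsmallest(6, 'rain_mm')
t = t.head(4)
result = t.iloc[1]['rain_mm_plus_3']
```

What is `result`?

filter rows where month == 'Dec':
   rain_mm month
0      262   Dec
1      152   Dec
2      237   Dec
3      144   Dec
6      100   Dec
7       91   Dec
8       14   Dec
add column rain_mm_plus_3 = t['rain_mm'] + 3:
   rain_mm month  rain_mm_plus_3
0      262   Dec             265
1      152   Dec             155
2      237   Dec             240
3      144   Dec             147
6      100   Dec             103
7       91   Dec              94
8       14   Dec              17
take 6 rows with smallest rain_mm:
   rain_mm month  rain_mm_plus_3
8       14   Dec              17
7       91   Dec              94
6      100   Dec             103
3      144   Dec             147
1      152   Dec             155
2      237   Dec             240
take first 4 rows:
   rain_mm month  rain_mm_plus_3
8       14   Dec              17
7       91   Dec              94
6      100   Dec             103
3      144   Dec             147
The value at position 1, column 'rain_mm_plus_3' is 94.

94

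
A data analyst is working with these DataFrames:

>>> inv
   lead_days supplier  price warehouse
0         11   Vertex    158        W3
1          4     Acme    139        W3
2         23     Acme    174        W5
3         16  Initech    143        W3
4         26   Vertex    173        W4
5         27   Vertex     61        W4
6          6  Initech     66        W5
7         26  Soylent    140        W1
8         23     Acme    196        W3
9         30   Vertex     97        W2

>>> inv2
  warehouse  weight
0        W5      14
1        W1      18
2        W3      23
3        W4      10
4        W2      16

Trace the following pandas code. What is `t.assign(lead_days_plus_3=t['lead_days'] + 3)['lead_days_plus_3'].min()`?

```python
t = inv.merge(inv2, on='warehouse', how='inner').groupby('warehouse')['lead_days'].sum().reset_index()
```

merge on 'warehouse' (how='inner') → 10 rows:
   lead_days supplier  price warehouse  weight
0         11   Vertex    158        W3      23
1          4     Acme    139        W3      23
2         23     Acme    174        W5      14
3         16  Initech    143        W3      23
4         26   Vertex    173        W4      10
5         27   Vertex     61        W4      10
6          6  Initech     66        W5      14
7         26  Soylent    140        W1      18
8         23     Acme    196        W3      23
9         30   Vertex     97        W2      16
group by warehouse, sum of lead_days:
warehouse
W1    26
W2    30
W3    54
W4    53
W5    29
Name: lead_days, dtype: int64
reset_index():
  warehouse  lead_days
0        W1         26
1        W2         30
2        W3         54
3        W4         53
4        W5         29
add column lead_days_plus_3 = t['lead_days'] + 3:
  warehouse  lead_days  lead_days_plus_3
0        W1         26                29
1        W2         30                33
2        W3         54                57
3        W4         53                56
4        W5         29                32
min of column 'lead_days_plus_3' → 29

29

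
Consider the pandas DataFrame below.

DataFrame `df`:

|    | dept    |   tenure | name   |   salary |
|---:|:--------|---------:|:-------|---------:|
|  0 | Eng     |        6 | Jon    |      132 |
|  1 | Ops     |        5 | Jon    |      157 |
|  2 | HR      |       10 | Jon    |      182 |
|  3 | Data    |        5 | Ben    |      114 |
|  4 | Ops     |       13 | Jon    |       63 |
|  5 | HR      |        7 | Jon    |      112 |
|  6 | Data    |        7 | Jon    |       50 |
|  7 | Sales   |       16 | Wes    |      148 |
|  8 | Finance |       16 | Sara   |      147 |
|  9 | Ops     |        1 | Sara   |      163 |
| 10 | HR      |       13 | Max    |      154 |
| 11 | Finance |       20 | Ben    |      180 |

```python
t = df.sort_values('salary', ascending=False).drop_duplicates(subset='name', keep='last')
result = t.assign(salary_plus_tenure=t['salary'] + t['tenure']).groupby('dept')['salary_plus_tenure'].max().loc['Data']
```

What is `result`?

119

sort by salary descending:
       dept  tenure  name  salary
2        HR      10   Jon     182
11  Finance      20   Ben     180
9       Ops       1  Sara     163
1       Ops       5   Jon     157
10       HR      13   Max     154
7     Sales      16   Wes     148
8   Finance      16  Sara     147
0       Eng       6   Jon     132
3      Data       5   Ben     114
5        HR       7   Jon     112
4       Ops      13   Jon      63
6      Data       7   Jon      50
drop duplicate name (keep=last):
       dept  tenure  name  salary
10       HR      13   Max     154
7     Sales      16   Wes     148
8   Finance      16  Sara     147
3      Data       5   Ben     114
6      Data       7   Jon      50
add column salary_plus_tenure = t['salary'] + t['tenure']:
       dept  tenure  name  salary  salary_plus_tenure
10       HR      13   Max     154                 167
7     Sales      16   Wes     148                 164
8   Finance      16  Sara     147                 163
3      Data       5   Ben     114                 119
6      Data       7   Jon      50                  57
group by dept, max of salary_plus_tenure:
dept
Data       119
Finance    163
HR         167
Sales      164
Name: salary_plus_tenure, dtype: int64
Finally, value at index 'Data' = 119.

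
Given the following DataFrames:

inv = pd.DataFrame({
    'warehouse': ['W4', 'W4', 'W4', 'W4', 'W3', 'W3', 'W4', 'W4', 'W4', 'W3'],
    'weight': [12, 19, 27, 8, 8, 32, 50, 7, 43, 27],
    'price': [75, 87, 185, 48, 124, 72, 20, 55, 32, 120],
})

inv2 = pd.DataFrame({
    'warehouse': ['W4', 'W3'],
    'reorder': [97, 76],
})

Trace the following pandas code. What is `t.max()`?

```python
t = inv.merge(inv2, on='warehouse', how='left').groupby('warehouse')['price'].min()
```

72

merge on 'warehouse' (how='left') → 10 rows:
  warehouse  weight  price  reorder
0        W4      12     75       97
1        W4      19     87       97
2        W4      27    185       97
3        W4       8     48       97
4        W3       8    124       76
5        W3      32     72       76
6        W4      50     20       97
7        W4       7     55       97
8        W4      43     32       97
9        W3      27    120       76
group by warehouse, min of price:
warehouse
W3    72
W4    20
Name: price, dtype: int64
max of the resulting series → 72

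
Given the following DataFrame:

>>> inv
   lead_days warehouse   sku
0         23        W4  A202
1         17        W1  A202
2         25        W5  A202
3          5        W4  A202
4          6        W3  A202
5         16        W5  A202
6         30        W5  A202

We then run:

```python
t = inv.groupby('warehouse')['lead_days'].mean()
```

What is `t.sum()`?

group by warehouse, mean of lead_days:
warehouse
W1    17.000000
W3     6.000000
W4    14.000000
W5    23.666667
Name: lead_days, dtype: float64

60.6666666667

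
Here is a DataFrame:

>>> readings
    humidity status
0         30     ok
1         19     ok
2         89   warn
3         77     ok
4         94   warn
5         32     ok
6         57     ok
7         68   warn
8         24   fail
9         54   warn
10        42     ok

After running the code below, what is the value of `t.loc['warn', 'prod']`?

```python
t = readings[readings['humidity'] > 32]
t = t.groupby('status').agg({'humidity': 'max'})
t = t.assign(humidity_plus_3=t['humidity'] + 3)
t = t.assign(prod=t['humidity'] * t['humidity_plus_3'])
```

9118

filter rows where humidity > 32:
    humidity status
2         89   warn
3         77     ok
4         94   warn
6         57     ok
7         68   warn
9         54   warn
10        42     ok
group by status, max of humidity:
        humidity
status          
ok            77
warn          94
add column humidity_plus_3 = t['humidity'] + 3:
        humidity  humidity_plus_3
status                           
ok            77               80
warn          94               97
add column prod = t['humidity'] * t['humidity_plus_3']:
        humidity  humidity_plus_3  prod
status                                 
ok            77               80  6160
warn          94               97  9118
Then the value at row 'warn', column 'prod': 9118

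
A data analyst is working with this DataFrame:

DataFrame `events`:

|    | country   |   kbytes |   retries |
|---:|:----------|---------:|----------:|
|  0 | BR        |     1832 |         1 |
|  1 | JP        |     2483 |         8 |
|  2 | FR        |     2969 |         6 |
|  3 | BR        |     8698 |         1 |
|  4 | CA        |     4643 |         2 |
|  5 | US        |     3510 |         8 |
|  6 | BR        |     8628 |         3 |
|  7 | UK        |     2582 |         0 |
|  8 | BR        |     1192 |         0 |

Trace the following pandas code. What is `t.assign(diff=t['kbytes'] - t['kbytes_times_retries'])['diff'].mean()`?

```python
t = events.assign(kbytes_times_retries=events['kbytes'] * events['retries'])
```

-8324.55555556

add column kbytes_times_retries = events['kbytes'] * events['retries']:
  country  kbytes  retries  kbytes_times_retries
0      BR    1832        1                  1832
1      JP    2483        8                 19864
2      FR    2969        6                 17814
3      BR    8698        1                  8698
4      CA    4643        2                  9286
5      US    3510        8                 28080
6      BR    8628        3                 25884
7      UK    2582        0                     0
8      BR    1192        0                     0
add column diff = t['kbytes'] - t['kbytes_times_retries']:
  country  kbytes  retries  kbytes_times_retries   diff
0      BR    1832        1                  1832      0
1      JP    2483        8                 19864 -17381
2      FR    2969        6                 17814 -14845
3      BR    8698        1                  8698      0
4      CA    4643        2                  9286  -4643
5      US    3510        8                 28080 -24570
6      BR    8628        3                 25884 -17256
7      UK    2582        0                     0   2582
8      BR    1192        0                     0   1192
Then the mean of column 'diff': -8324.55555556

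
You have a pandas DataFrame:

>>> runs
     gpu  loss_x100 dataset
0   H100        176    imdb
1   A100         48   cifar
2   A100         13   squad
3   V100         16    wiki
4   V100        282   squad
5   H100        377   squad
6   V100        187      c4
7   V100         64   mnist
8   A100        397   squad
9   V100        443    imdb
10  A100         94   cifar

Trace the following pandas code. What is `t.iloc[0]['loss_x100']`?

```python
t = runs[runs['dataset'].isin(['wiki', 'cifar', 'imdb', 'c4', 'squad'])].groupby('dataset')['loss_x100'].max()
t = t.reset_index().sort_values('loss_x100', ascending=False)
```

443

filter rows where dataset in ['wiki', 'cifar', 'imdb', 'c4', 'squad']:
     gpu  loss_x100 dataset
0   H100        176    imdb
1   A100         48   cifar
2   A100         13   squad
3   V100         16    wiki
4   V100        282   squad
5   H100        377   squad
6   V100        187      c4
8   A100        397   squad
9   V100        443    imdb
10  A100         94   cifar
group by dataset, max of loss_x100:
dataset
c4       187
cifar     94
imdb     443
squad    397
wiki      16
Name: loss_x100, dtype: int64
reset_index():
  dataset  loss_x100
0      c4        187
1   cifar         94
2    imdb        443
3   squad        397
4    wiki         16
sort by loss_x100 descending:
  dataset  loss_x100
2    imdb        443
3   squad        397
0      c4        187
1   cifar         94
4    wiki         16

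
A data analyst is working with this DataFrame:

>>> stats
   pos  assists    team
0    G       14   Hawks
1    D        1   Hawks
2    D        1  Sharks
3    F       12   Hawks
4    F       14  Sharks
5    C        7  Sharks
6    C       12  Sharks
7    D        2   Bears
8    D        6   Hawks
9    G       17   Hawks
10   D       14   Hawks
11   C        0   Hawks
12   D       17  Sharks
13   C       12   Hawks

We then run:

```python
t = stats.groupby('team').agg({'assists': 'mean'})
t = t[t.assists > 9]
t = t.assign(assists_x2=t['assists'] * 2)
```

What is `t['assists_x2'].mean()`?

19.7

group by team, mean of assists:
        assists
team           
Bears       2.0
Hawks       9.5
Sharks     10.2
filter rows where assists > 9:
        assists
team           
Hawks       9.5
Sharks     10.2
add column assists_x2 = t['assists'] * 2:
        assists  assists_x2
team                       
Hawks       9.5        19.0
Sharks     10.2        20.4
Then the mean of column 'assists_x2': 19.7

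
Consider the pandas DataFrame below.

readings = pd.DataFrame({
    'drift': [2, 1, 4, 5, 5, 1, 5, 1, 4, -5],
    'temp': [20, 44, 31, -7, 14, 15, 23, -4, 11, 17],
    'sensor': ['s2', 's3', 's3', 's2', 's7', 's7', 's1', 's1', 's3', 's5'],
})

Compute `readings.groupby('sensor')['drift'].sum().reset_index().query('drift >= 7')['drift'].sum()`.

group by sensor, sum of drift:
sensor
s1    6
s2    7
s3    9
s5   -5
s7    6
Name: drift, dtype: int64
reset_index():
  sensor  drift
0     s1      6
1     s2      7
2     s3      9
3     s5     -5
4     s7      6
filter rows where drift >= 7:
  sensor  drift
1     s2      7
2     s3      9
Then the sum of column 'drift': 16

16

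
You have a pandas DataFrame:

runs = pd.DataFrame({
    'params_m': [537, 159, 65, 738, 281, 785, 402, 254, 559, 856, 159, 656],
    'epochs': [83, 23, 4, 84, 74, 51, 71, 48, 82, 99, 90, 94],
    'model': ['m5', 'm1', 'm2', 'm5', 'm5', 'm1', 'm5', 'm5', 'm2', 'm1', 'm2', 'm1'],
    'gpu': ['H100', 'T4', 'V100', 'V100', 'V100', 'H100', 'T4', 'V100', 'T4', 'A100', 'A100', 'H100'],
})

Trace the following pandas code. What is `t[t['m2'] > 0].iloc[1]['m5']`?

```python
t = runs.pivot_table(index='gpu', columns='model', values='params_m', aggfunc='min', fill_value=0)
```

402

pivot: rows=gpu, cols=model, min(params_m):
model   m1   m2   m5
gpu                 
A100   856  159    0
H100   656    0  537
T4     159  559  402
V100     0   65  254
filter rows where m2 > 0:
model   m1   m2   m5
gpu                 
A100   856  159    0
T4     159  559  402
V100     0   65  254
Taking the value at position 1, column 'm5' gives 402.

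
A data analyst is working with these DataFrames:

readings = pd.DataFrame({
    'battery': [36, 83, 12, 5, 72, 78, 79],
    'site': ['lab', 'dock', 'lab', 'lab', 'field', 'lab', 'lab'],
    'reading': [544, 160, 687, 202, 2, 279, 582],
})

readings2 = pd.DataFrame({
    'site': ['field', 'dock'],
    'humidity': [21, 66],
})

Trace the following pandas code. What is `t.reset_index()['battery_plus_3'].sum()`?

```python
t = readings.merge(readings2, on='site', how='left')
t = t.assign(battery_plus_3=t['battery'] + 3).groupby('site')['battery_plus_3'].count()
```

merge on 'site' (how='left') → 7 rows:
   battery   site  reading  humidity
0       36    lab      544       NaN
1       83   dock      160      66.0
2       12    lab      687       NaN
3        5    lab      202       NaN
4       72  field        2      21.0
5       78    lab      279       NaN
6       79    lab      582       NaN
add column battery_plus_3 = t['battery'] + 3:
   battery   site  reading  humidity  battery_plus_3
0       36    lab      544       NaN              39
1       83   dock      160      66.0              86
2       12    lab      687       NaN              15
3        5    lab      202       NaN               8
4       72  field        2      21.0              75
5       78    lab      279       NaN              81
6       79    lab      582       NaN              82
group by site, count of battery_plus_3:
site
dock     1
field    1
lab      5
Name: battery_plus_3, dtype: int64
reset_index():
    site  battery_plus_3
0   dock               1
1  field               1
2    lab               5
Taking the sum of column 'battery_plus_3' gives 7.

7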